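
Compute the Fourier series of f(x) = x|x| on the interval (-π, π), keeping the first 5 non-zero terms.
(-8 + 2·π^2)·sin(x)/π - π·sin(2·x) + (-8 + 18·π^2)·sin(3·x)/(27·π) - π·sin(4·x)/2 + (-8 + 50·π^2)·sin(5·x)/(125·π)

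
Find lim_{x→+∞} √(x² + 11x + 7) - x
This is an ∞ − ∞ indeterminate form.
Multiply and divide by the conjugate √(x²+11x + 7) + x; the x² terms cancel, leaving (11x + 7)/(√(x²+11x + 7)+x) → 11/2.
Limit = 11/2.

Final answer: 11/2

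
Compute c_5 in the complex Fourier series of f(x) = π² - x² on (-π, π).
Compute the real Fourier coefficients first: a_5 = 4/25, b_5 = 0.
Then c_5 = (a_5 − i·b_5)/2 = 2/25.

Final answer: 2/25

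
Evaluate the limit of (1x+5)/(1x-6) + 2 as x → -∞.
Evaluate the dominant behaviour as x → -∞; each term tends to a finite value or vanishes.
Limit = 3.

Final answer: 3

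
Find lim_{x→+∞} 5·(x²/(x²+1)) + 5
Evaluate the dominant behaviour as x → +∞; each term tends to a finite value or vanishes.
Limit = 10.

Final answer: 10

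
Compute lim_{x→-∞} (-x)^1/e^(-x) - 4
The quotient is an ∞/∞ indeterminate form as x → -∞.
Compare growth rates of the dominant terms (exponentials ≫ polynomials ≫ logarithms), or apply L'Hôpital's rule; the quotient → 0.
Adding the constant: 0 - 4 = -4. Limit = -4.

Final answer: -4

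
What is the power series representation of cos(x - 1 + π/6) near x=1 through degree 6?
√(3)/2 - (x - 1)/2 - √(3)·(x - 1)^2/4 + (x - 1)^3/12 + √(3)·(x - 1)^4/48 - (x - 1)^5/240 - √(3)·(x - 1)^6/1440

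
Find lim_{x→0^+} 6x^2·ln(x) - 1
The product is a 0·∞ indeterminate form at x → 0⁺.
Rewrite the product as 6·ln(x) / x^(-2) and apply L'Hôpital, or use the standard hierarchy x^(-2) ≫ |ln x| as x → 0⁺.
The indeterminate product → 0, so the limit = -1.

Final answer: -1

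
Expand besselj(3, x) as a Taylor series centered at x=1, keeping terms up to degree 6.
besselj(3, 1) + (-besselj(4, 1)/2 + besselj(2, 1)/2)·(x - 1) + (-besselj(3, 1)/4 + besselj(5, 1)/8 + besselj(1, 1)/8)·(x - 1)^2 + (-besselj(2, 1)/16 - besselj(6, 1)/48 + besselj(4, 1)/16 + besselj(0, 1)/48)·(x - 1)^3 + (-5·besselj(1, 1)/384 - besselj(5, 1)/96 + besselj(7, 1)/384 + besselj(3, 1)/64)·(x - 1)^4 + (-besselj(0, 1)/768 - besselj(4, 1)/384 - besselj(8, 1)/3840 + besselj(6, 1)/768 + 11·besselj(2, 1)/3840)·(x - 1)^5 + (-7·besselj(3, 1)/15360 - besselj(7, 1)/7680 + besselj(9, 1)/46080 + besselj(5, 1)/3072 + 7·besselj(1, 1)/15360)·(x - 1)^6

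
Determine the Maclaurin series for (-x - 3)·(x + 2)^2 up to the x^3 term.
-x^3 - 7·x^2 - 16·x - 12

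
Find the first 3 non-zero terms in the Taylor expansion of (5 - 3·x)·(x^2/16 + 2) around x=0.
5·x^2/16 - 6·x + 10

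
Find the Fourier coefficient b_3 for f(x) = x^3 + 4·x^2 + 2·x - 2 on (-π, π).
b_3 = (1/π) ∫_{-π}^{π} f(x)·sin(3x) dx.
Evaluate the integral (use parity and integration by parts as needed): b_3 = 8/9 + 2·π^2/3.

Final answer: 8/9 + 2·π^2/3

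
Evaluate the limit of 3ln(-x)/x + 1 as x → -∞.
The quotient is an ∞/∞ indeterminate form as x → -∞.
Compare growth rates of the dominant terms (exponentials ≫ polynomials ≫ logarithms), or apply L'Hôpital's rule; the quotient → 0.
Adding the constant: 0 + 1 = 1. Limit = 1.

Final answer: 1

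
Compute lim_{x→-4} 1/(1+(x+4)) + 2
Direct substitution at x = -4 gives 3.

Final answer: 3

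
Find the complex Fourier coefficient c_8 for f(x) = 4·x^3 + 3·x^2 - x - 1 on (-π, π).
Compute the real Fourier coefficients first: a_8 = 3/16, b_8 = 11/32 - π^2.
Then c_8 = (a_8 − i·b_8)/2 = 3/32 - 11·i/64 + i·π^2/2.

Final answer: 3/32 - 11·i/64 + i·π^2/2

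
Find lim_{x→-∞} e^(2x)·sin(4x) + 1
Evaluate the dominant behaviour as x → -∞; each term tends to a finite value or vanishes.
Limit = 1.

Final answer: 1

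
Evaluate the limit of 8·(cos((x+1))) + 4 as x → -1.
Direct substitution at x = -1 gives 12.

Final answer: 12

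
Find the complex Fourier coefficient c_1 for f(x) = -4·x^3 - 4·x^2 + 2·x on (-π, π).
Compute the real Fourier coefficients first: a_1 = 16, b_1 = 52 - 8·π^2.
Then c_1 = (a_1 − i·b_1)/2 = 8 - 26·i + 4·i·π^2.

Final answer: 8 - 26·i + 4·i·π^2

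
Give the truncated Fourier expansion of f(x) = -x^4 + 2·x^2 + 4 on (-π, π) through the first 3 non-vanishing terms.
(-56 + 8·π^2)·cos(x) + (5 - 2·π^2)·cos(2·x) - π^4/5 + 4 + 2·π^2/3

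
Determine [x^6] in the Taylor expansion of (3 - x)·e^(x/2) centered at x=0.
Expand to order 6: (3 - x)·e^(x/2) = -x^6/5120 - 7·x^5/3840 - 5·x^4/384 - x^3/16 - x^2/8 + x/2 + 3 + O(x^7).
The coefficient of x^6 is -1/5120.

Final answer: -1/5120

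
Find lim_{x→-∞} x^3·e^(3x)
This is a 0·∞ indeterminate form at x → -∞.
Rewrite the product as x^3 / e^(-3x) (an ∞/∞ form) and apply L'Hôpital, or use the standard hierarchy e^(3|x|) ≫ |x^3| as x → -∞.
The indeterminate product → 0, so the limit = 0.

Final answer: 0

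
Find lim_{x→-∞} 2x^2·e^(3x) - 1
The product is a 0·∞ indeterminate form at x → -∞.
Rewrite the product as 2x^2 / e^(-3x) (an ∞/∞ form) and apply L'Hôpital, or use the standard hierarchy e^(3|x|) ≫ |x^2| as x → -∞.
The indeterminate product → 0, so the limit = -1.

Final answer: -1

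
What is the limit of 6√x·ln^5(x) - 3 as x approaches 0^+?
The product is a 0·∞ indeterminate form at x → 0⁺.
Rewrite the product as 6·ln^5(x) / x^(-1/2) and apply L'Hôpital, or use the standard hierarchy x^(-1/2) ≫ |ln x|^5 as x → 0⁺.
The indeterminate product → 0, so the limit = -3.

Final answer: -3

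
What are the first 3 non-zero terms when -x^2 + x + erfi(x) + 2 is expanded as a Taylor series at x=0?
-x^2 + x·(1 + 2/√(π)) + 2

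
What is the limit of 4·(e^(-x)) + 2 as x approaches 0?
Direct substitution at x = 0 gives 6.

Final answer: 6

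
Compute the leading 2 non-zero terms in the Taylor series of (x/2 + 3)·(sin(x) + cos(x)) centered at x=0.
7·x/2 + 3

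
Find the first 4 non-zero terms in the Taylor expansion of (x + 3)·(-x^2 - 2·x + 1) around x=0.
-x^3 - 5·x^2 - 5·x + 3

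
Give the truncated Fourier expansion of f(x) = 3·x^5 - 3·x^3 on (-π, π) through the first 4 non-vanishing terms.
(-126·π^2 + 6·π^4 + 756)·sin(x) + (-3·π^4 - 27 + 18·π^2)·sin(2·x) + (-58·π^2/9 + 116/27 + 2·π^4)·sin(3·x) + (-3·π^4/2 - 81/64 + 27·π^2/8)·sin(4·x)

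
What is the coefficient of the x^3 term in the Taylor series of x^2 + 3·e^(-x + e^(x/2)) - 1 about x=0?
Expand to order 3: x^2 + 3·e^(-x + e^(x/2)) - 1 = -3·e·x^3/16 + x^2·(1 + 3·e/4) - 3·e·x/2 - 1 + 3·e + O(x^4).
The coefficient of x^3 is -3·e/16.

Final answer: -3·e/16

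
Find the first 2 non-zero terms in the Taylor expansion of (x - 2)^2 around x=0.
4 - 4·x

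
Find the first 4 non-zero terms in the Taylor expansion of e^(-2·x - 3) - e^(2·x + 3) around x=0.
x^3·(-4·e^(3)/3 - 4·e^(-3)/3) + x^2·(-2·e^(3) + 2·e^(-3)) + x·(-2·e^(3) - 2·e^(-3)) - e^(3) + e^(-3)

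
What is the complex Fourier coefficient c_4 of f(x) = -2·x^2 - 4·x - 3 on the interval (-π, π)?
Compute the real Fourier coefficients first: a_4 = -1/2, b_4 = 2.
Then c_4 = (a_4 − i·b_4)/2 = -1/4 - i.

Final answer: -1/4 - i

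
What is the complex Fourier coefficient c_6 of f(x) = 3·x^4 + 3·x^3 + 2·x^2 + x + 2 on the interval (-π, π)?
Compute the real Fourier coefficients first: a_6 = 1/9 + 2·π^2/3, b_6 = -π^2 - 1/6.
Then c_6 = (a_6 − i·b_6)/2 = 1/18 + π^2/3 + i/12 + i·π^2/2.

Final answer: 1/18 + π^2/3 + i/12 + i·π^2/2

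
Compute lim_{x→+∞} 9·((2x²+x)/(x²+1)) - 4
Evaluate the dominant behaviour as x → +∞; each term tends to a finite value or vanishes.
Limit = 14.

Final answer: 14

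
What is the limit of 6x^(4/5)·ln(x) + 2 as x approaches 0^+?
The product is a 0·∞ indeterminate form at x → 0⁺.
Rewrite the product as 6·ln(x) / x^(-4/5) and apply L'Hôpital, or use the standard hierarchy x^(-4/5) ≫ |ln x| as x → 0⁺.
The indeterminate product → 0, so the limit = 2.

Final answer: 2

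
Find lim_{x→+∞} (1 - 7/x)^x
As x → +∞: this is the defining limit (1 - 7/x)^x → e^(-7).
Limit = e^(-7).

Final answer: e^(-7)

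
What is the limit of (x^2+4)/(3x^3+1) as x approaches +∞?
This is an ∞/∞ indeterminate form as x → +∞.
Divide numerator and denominator by x^3 and let the lower-order terms vanish; the numerator's degree 2 is below the denominator's degree 3, so the quotient → 0.
Limit = 0.

Final answer: 0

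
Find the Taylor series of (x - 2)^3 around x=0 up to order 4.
x^3 - 6·x^2 + 12·x - 8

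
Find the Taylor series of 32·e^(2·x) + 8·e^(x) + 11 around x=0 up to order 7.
57·x^7/70 + 257·x^6/90 + 43·x^5/5 + 65·x^4/3 + 44·x^3 + 68·x^2 + 72·x + 51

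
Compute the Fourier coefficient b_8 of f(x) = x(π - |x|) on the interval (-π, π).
b_8 = (1/π) ∫_{-π}^{π} f(x)·sin(8x) dx.
Evaluate the integral (use parity and integration by parts as needed): b_8 = 0.

Final answer: 0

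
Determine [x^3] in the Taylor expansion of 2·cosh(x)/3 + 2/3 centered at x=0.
Expand to order 3: 2·cosh(x)/3 + 2/3 = x^2/3 + 4/3 + O(x^4).
The coefficient of x^3 is 0.

Final answer: 0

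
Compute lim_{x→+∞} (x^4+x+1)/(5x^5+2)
This is an ∞/∞ indeterminate form as x → +∞.
Divide numerator and denominator by x^5 and let the lower-order terms vanish; the numerator's degree 4 is below the denominator's degree 5, so the quotient → 0.
Limit = 0.

Final answer: 0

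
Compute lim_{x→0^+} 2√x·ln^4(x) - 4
The product is a 0·∞ indeterminate form at x → 0⁺.
Rewrite the product as 2·ln^4(x) / x^(-1/2) and apply L'Hôpital, or use the standard hierarchy x^(-1/2) ≫ |ln x|^4 as x → 0⁺.
The indeterminate product → 0, so the limit = -4.

Final answer: -4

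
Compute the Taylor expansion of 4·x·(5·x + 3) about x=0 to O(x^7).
20·x^2 + 12·x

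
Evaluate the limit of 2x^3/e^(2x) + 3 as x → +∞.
The quotient is an ∞/∞ indeterminate form as x → +∞.
The exponential denominator e^(2x) dominates the polynomial numerator (e^x ≫ x^3 as x → ∞), so the quotient → 0.
Adding the constant: 0 + 3 = 3. Limit = 3.

Final answer: 3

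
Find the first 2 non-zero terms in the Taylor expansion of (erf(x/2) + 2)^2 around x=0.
4·x/√(π) + 4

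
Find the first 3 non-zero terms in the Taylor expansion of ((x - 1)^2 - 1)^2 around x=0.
x^4 - 4·x^3 + 4·x^2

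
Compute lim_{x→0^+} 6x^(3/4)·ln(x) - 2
The product is a 0·∞ indeterminate form at x → 0⁺.
Rewrite the product as 6·ln(x) / x^(-3/4) and apply L'Hôpital, or use the standard hierarchy x^(-3/4) ≫ |ln x| as x → 0⁺.
The indeterminate product → 0, so the limit = -2.

Final answer: -2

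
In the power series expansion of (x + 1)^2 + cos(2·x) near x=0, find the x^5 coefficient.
Expand to order 5: (x + 1)^2 + cos(2·x) = 2·x^4/3 - x^2 + 2·x + 2 + O(x^6).
The coefficient of x^5 is 0.

Final answer: 0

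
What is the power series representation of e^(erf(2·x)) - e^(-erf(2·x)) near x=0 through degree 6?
x^5·(-256/(3·π^(3/2)) + 256/(15·π^(5/2)) + 64/(5·√(π))) + x^3·(-32/(3·√(π)) + 64/(3·π^(3/2))) + 8·x/√(π)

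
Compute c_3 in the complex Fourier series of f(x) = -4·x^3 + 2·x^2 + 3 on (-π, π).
Compute the real Fourier coefficients first: a_3 = -8/9, b_3 = 16/9 - 8·π^2/3.
Then c_3 = (a_3 − i·b_3)/2 = -4/9 - 8·i/9 + 4·i·π^2/3.

Final answer: -4/9 - 8·i/9 + 4·i·π^2/3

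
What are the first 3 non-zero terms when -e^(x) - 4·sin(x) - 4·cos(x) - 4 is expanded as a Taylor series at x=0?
3·x^2/2 - 5·x - 9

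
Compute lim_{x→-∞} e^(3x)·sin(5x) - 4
Evaluate the dominant behaviour as x → -∞; each term tends to a finite value or vanishes.
Limit = -4.

Final answer: -4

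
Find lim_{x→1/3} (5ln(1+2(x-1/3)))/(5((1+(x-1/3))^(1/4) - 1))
Both numerator and denominator → 0 as x → 1/3; this is a 0/0 indeterminate form.
Expand each to leading order near x = 1/3: numerator ~ 10·(x - 1/3), denominator ~ 5·(x - 1/3)/4.
The limit of the ratio is 8.

Final answer: 8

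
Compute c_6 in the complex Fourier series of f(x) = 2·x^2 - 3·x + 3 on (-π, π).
Compute the real Fourier coefficients first: a_6 = 2/9, b_6 = 1.
Then c_6 = (a_6 − i·b_6)/2 = 1/9 - i/2.

Final answer: 1/9 - i/2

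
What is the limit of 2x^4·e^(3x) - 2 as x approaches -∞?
The product is a 0·∞ indeterminate form at x → -∞.
Rewrite the product as 2x^4 / e^(-3x) (an ∞/∞ form) and apply L'Hôpital, or use the standard hierarchy e^(3|x|) ≫ |x^4| as x → -∞.
The indeterminate product → 0, so the limit = -2.

Final answer: -2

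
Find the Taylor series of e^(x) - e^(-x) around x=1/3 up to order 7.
(-1 + e^(2/3))·e^(-1/3) + (1 + e^(2/3))·e^(-1/3)·(x - 1/3) + (-1 + e^(2/3))·e^(-1/3)·(x - 1/3)^2/2 + (1 + e^(2/3))·e^(-1/3)·(x - 1/3)^3/6 + (-1 + e^(2/3))·e^(-1/3)·(x - 1/3)^4/24 + (1 + e^(2/3))·e^(-1/3)·(x - 1/3)^5/120 + (-1 + e^(2/3))·e^(-1/3)·(x - 1/3)^6/720 + (1 + e^(2/3))·e^(-1/3)·(x - 1/3)^7/5040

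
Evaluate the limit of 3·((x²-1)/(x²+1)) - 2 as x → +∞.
Evaluate the dominant behaviour as x → +∞; each term tends to a finite value or vanishes.
Limit = 1.

Final answer: 1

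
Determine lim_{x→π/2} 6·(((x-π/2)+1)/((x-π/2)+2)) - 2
Direct substitution at x = π/2 gives 1.

Final answer: 1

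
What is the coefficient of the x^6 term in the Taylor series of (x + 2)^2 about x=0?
Expand to order 6: (x + 2)^2 = x^2 + 4·x + 4 + O(x^7).
The coefficient of x^6 is 0.

Final answer: 0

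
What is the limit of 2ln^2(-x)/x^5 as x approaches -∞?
This is an ∞/∞ indeterminate form as x → -∞.
Compare growth rates of the dominant terms (exponentials ≫ polynomials ≫ logarithms), or apply L'Hôpital's rule; the quotient → 0.
Limit = 0.

Final answer: 0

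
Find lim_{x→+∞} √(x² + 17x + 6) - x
This is an ∞ − ∞ indeterminate form.
Multiply and divide by the conjugate √(x²+17x + 6) + x; the x² terms cancel, leaving (17x + 6)/(√(x²+17x + 6)+x) → 17/2.
Limit = 17/2.

Final answer: 17/2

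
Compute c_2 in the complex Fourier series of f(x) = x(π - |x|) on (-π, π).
Compute the real Fourier coefficients first: a_2 = 0, b_2 = 0.
Then c_2 = (a_2 − i·b_2)/2 = 0.

Final answer: 0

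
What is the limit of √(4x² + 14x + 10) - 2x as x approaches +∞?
As x → +∞: multiply by the conjugate to get (14x+10)/(√(4x²+14x+10)+2x); the denominator ~ 4x, so the limit is 14/4 = 7/2.
Limit = 7/2.

Final answer: 7/2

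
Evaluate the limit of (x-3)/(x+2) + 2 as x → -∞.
Evaluate the dominant behaviour as x → -∞; each term tends to a finite value or vanishes.
Limit = 3.

Final answer: 3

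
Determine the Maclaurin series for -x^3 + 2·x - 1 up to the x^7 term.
-x^3 + 2·x - 1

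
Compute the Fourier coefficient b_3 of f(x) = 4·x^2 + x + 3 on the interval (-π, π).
b_3 = (1/π) ∫_{-π}^{π} f(x)·sin(3x) dx.
Evaluate the integral (use parity and integration by parts as needed): b_3 = 2/3.

Final answer: 2/3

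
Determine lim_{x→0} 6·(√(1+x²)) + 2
Direct substitution at x = 0 gives 8.

Final answer: 8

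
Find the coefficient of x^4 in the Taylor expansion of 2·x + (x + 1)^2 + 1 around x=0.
Expand to order 4: 2·x + (x + 1)^2 + 1 = x^2 + 4·x + 2 + O(x^5).
The coefficient of x^4 is 0.

Final answer: 0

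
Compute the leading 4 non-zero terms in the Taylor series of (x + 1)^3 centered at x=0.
x^3 + 3·x^2 + 3·x + 1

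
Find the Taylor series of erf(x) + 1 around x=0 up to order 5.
x^5/(5·√(π)) - 2·x^3/(3·√(π)) + 2·x/√(π) + 1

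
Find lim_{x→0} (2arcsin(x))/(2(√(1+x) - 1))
Both numerator and denominator → 0 as x → 0; this is a 0/0 indeterminate form.
Expand each to leading order near x = 0: numerator ~ 2·x, denominator ~ x.
The limit of the ratio is 2.

Final answer: 2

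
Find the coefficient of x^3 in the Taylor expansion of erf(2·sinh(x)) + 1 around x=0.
Expand to order 3: erf(2·sinh(x)) + 1 = -14·x^3/(3·√(π)) + 4·x/√(π) + 1 + O(x^4).
The coefficient of x^3 is -14/(3·√(π)).

Final answer: -14/(3·√(π))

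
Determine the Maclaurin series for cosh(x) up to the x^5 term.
x^4/24 + x^2/2 + 1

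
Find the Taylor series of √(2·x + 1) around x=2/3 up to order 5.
√(21)/3 + √(21)·(x - 2/3)/7 - 3·√(21)·(x - 2/3)^2/98 + 9·√(21)·(x - 2/3)^3/686 - 135·√(21)·(x - 2/3)^4/19208 + 81·√(21)·(x - 2/3)^5/19208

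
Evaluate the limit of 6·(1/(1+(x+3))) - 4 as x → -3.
Direct substitution at x = -3 gives 2.

Final answer: 2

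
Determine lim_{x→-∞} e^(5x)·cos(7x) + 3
Evaluate the dominant behaviour as x → -∞; each term tends to a finite value or vanishes.
Limit = 3.

Final answer: 3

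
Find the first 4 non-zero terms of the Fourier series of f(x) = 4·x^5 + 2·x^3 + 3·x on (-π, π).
(-156·π^2 + 8·π^4 + 942)·sin(x) + (-4·π^4 - 30 + 18·π^2)·sin(2·x) + (-124·π^2/27 + 410/81 + 8·π^4/3)·sin(3·x) + (-2·π^4 - 33/16 + 3·π^2/2)·sin(4·x)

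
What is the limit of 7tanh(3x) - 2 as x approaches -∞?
Evaluate the dominant behaviour as x → -∞; each term tends to a finite value or vanishes.
Limit = -9.

Final answer: -9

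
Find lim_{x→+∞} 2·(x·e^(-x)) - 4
Evaluate the dominant behaviour as x → +∞; each term tends to a finite value or vanishes.
Limit = -4.

Final answer: -4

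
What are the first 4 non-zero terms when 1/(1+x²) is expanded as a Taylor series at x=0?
-x^6 + x^4 - x^2 + 1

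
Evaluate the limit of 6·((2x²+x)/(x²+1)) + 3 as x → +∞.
Evaluate the dominant behaviour as x → +∞; each term tends to a finite value or vanishes.
Limit = 15.

Final answer: 15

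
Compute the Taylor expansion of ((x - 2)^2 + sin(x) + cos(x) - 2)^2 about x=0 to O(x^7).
x^6/90 - 11·x^5/30 + 3·x^4/2 - 4·x^3 + 12·x^2 - 18·x + 9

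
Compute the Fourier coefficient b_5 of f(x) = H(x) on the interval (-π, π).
b_5 = (1/π) ∫_{-π}^{π} f(x)·sin(5x) dx.
Evaluate the integral (use parity and integration by parts as needed): b_5 = 2/(5·π).

Final answer: 2/(5·π)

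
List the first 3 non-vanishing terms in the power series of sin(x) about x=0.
x^5/120 - x^3/6 + x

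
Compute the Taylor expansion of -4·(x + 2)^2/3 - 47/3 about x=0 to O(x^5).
-4·x^2/3 - 16·x/3 - 21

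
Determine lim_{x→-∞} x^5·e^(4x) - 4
The product is a 0·∞ indeterminate form at x → -∞.
Rewrite the product as x^5 / e^(-4x) (an ∞/∞ form) and apply L'Hôpital, or use the standard hierarchy e^(4|x|) ≫ |x^5| as x → -∞.
The indeterminate product → 0, so the limit = -4.

Final answer: -4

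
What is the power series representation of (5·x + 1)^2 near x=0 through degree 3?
25·x^2 + 10·x + 1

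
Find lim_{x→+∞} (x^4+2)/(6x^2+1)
This is an ∞/∞ indeterminate form as x → +∞.
Divide numerator and denominator by x^4 and let the lower-order terms vanish; the numerator's degree 4 exceeds the denominator's degree 2, so the quotient diverges.
Limit = ∞.

Final answer: ∞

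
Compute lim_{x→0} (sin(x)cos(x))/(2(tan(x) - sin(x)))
Both numerator and denominator → 0 as x → 0; this is a 0/0 indeterminate form.
Expand each to leading order near x = 0: numerator ~ x, denominator ~ x^3.
The limit of the ratio is ∞.

Final answer: ∞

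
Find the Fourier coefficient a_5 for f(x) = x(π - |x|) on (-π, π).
a_5 = (1/π) ∫_{-π}^{π} f(x)·cos(5x) dx.
Evaluate the integral (use parity and integration by parts as needed): a_5 = 0.

Final answer: 0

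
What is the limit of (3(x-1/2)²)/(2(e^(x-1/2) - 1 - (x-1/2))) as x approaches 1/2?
Both numerator and denominator → 0 as x → 1/2; this is a 0/0 indeterminate form.
Expand each to leading order near x = 1/2: numerator ~ 3·(x - 1/2)^2, denominator ~ (x - 1/2)^2.
The limit of the ratio is 3.

Final answer: 3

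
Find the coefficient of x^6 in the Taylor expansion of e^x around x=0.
Expand to order 6: e^x = x^6/720 + x^5/120 + x^4/24 + x^3/6 + x^2/2 + x + 1 + O(x^7).
The coefficient of x^6 is 1/720.

Final answer: 1/720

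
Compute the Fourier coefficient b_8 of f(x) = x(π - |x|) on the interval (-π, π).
b_8 = (1/π) ∫_{-π}^{π} f(x)·sin(8x) dx.
Evaluate the integral (use parity and integration by parts as needed): b_8 = 0.

Final answer: 0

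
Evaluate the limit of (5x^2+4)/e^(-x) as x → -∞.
This is an ∞/∞ indeterminate form as x → -∞.
Compare growth rates of the dominant terms (exponentials ≫ polynomials ≫ logarithms), or apply L'Hôpital's rule; the quotient → 0.
Limit = 0.

Final answer: 0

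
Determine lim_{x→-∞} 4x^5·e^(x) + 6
The product is a 0·∞ indeterminate form at x → -∞.
Rewrite the product as 4x^5 / e^(-x) (an ∞/∞ form) and apply L'Hôpital, or use the standard hierarchy e^(|x|) ≫ |x^5| as x → -∞.
The indeterminate product → 0, so the limit = 6.

Final answer: 6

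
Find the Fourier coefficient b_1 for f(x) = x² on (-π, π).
b_1 = (1/π) ∫_{-π}^{π} f(x)·sin(1x) dx.
Evaluate the integral (use parity and integration by parts as needed): b_1 = 0.

Final answer: 0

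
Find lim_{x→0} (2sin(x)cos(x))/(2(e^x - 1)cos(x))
Both numerator and denominator → 0 as x → 0; this is a 0/0 indeterminate form.
Expand each to leading order near x = 0: numerator ~ 2·x, denominator ~ 2·x.
The limit of the ratio is 1.

Final answer: 1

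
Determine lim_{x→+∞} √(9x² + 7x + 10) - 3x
As x → +∞: multiply by the conjugate to get (7x+10)/(√(9x²+7x+10)+3x); the denominator ~ 6x, so the limit is 7/6.
Limit = 7/6.

Final answer: 7/6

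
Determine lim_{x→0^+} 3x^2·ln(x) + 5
The product is a 0·∞ indeterminate form at x → 0⁺.
Rewrite the product as 3·ln(x) / x^(-2) and apply L'Hôpital, or use the standard hierarchy x^(-2) ≫ |ln x| as x → 0⁺.
The indeterminate product → 0, so the limit = 5.

Final answer: 5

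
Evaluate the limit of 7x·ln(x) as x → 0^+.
This is a 0·∞ indeterminate form at x → 0⁺.
Rewrite the product as 7·ln(x) / x^(-1) and apply L'Hôpital, or use the standard hierarchy x^(-1) ≫ |ln x| as x → 0⁺.
The indeterminate product → 0, so the limit = 0.

Final answer: 0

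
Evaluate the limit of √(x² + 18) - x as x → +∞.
This is an ∞ − ∞ indeterminate form.
Multiply and divide by the conjugate √(x²+18) + x; the x² terms cancel, leaving 18/(√(x²+18)+x) → 0.
Limit = 0.

Final answer: 0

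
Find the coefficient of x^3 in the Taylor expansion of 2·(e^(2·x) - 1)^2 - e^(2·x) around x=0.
Expand to order 3: 2·(e^(2·x) - 1)^2 - e^(2·x) = 44·x^3/3 + 6·x^2 - 2·x - 1 + O(x^4).
The coefficient of x^3 is 44/3.

Final answer: 44/3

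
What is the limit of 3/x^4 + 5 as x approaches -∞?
Evaluate the dominant behaviour as x → -∞; each term tends to a finite value or vanishes.
Limit = 5.

Final answer: 5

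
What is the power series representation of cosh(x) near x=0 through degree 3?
x^2/2 + 1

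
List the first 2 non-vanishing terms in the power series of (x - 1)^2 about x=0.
1 - 2·x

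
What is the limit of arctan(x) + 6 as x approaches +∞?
Evaluate the dominant behaviour as x → +∞; each term tends to a finite value or vanishes.
Limit = π/2 + 6.

Final answer: π/2 + 6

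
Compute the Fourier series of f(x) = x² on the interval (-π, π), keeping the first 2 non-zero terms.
-4·cos(x) + π^2/3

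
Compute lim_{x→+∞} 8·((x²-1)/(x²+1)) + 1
Evaluate the dominant behaviour as x → +∞; each term tends to a finite value or vanishes.
Limit = 9.

Final answer: 9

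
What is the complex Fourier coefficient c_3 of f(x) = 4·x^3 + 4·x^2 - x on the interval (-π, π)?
Compute the real Fourier coefficients first: a_3 = -16/9, b_3 = -22/9 + 8·π^2/3.
Then c_3 = (a_3 − i·b_3)/2 = -8/9 - 4·i·π^2/3 + 11·i/9.

Final answer: -8/9 - 4·i·π^2/3 + 11·i/9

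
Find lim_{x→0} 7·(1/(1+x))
Direct substitution at x = 0 gives 7.

Final answer: 7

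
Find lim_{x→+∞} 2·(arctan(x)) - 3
Evaluate the dominant behaviour as x → +∞; each term tends to a finite value or vanishes.
Limit = -3 + π.

Final answer: -3 + π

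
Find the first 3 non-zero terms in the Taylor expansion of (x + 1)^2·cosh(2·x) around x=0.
3·x^2 + 2·x + 1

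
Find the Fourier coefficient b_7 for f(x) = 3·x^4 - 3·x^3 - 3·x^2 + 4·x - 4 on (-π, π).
b_7 = (1/π) ∫_{-π}^{π} f(x)·sin(7x) dx.
Evaluate the integral (use parity and integration by parts as needed): b_7 = 428/343 - 6·π^2/7.

Final answer: 428/343 - 6·π^2/7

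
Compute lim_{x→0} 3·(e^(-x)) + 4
Direct substitution at x = 0 gives 7.

Final answer: 7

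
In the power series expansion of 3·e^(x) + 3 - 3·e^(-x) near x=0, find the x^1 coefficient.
Expand to order 1: 3·e^(x) + 3 - 3·e^(-x) = 6·x + 3 + O(x^2).
The coefficient of x^1 is 6.

Final answer: 6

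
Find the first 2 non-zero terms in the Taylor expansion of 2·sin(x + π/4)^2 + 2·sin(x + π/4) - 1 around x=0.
x·(√(2) + 2) + √(2)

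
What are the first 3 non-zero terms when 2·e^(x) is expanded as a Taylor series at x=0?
x^2 + 2·x + 2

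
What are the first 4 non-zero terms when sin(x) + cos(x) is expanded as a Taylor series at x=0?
-x^3/6 - x^2/2 + x + 1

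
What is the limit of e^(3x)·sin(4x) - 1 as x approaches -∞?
Evaluate the dominant behaviour as x → -∞; each term tends to a finite value or vanishes.
Limit = -1.

Final answer: -1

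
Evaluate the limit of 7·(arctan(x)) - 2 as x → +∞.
Evaluate the dominant behaviour as x → +∞; each term tends to a finite value or vanishes.
Limit = -2 + 7·π/2.

Final answer: -2 + 7·π/2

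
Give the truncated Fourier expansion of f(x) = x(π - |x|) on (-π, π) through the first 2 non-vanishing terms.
8·sin(x)/π + 8·sin(3·x)/(27·π)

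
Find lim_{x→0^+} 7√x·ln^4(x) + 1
The product is a 0·∞ indeterminate form at x → 0⁺.
Rewrite the product as 7·ln^4(x) / x^(-1/2) and apply L'Hôpital, or use the standard hierarchy x^(-1/2) ≫ |ln x|^4 as x → 0⁺.
The indeterminate product → 0, so the limit = 1.

Final answer: 1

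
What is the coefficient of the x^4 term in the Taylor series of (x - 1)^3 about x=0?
Expand to order 4: (x - 1)^3 = x^3 - 3·x^2 + 3·x - 1 + O(x^5).
The coefficient of x^4 is 0.

Final answer: 0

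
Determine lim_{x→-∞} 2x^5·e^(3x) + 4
The product is a 0·∞ indeterminate form at x → -∞.
Rewrite the product as 2x^5 / e^(-3x) (an ∞/∞ form) and apply L'Hôpital, or use the standard hierarchy e^(3|x|) ≫ |x^5| as x → -∞.
The indeterminate product → 0, so the limit = 4.

Final answer: 4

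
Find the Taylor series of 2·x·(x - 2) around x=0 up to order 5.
2·x^2 - 4·x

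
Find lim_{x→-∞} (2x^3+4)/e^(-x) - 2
The quotient is an ∞/∞ indeterminate form as x → -∞.
Compare growth rates of the dominant terms (exponentials ≫ polynomials ≫ logarithms), or apply L'Hôpital's rule; the quotient → 0.
Adding the constant: 0 - 2 = -2. Limit = -2.

Final answer: -2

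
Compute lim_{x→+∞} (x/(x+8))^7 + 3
As x → +∞: x/(x+8) = 1/(1 + 8/x) → 1, and the 7th power of a limit-1 base also → 1; with the additive constant, 1 + 3 = 4.
Limit = 4.

Final answer: 4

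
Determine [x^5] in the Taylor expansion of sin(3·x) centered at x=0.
Expand to order 5: sin(3·x) = 81·x^5/40 - 9·x^3/2 + 3·x + O(x^6).
The coefficient of x^5 is 81/40.

Final answer: 81/40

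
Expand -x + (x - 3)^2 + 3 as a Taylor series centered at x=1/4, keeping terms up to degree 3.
165/16 - 13·(x - 1/4)/2 + (x - 1/4)^2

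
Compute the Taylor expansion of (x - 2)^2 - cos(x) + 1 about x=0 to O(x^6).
-x^4/24 + 3·x^2/2 - 4·x + 4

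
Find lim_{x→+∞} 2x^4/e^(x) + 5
The quotient is an ∞/∞ indeterminate form as x → +∞.
The exponential denominator e^(x) dominates the polynomial numerator (e^x ≫ x^4 as x → ∞), so the quotient → 0.
Adding the constant: 0 + 5 = 5. Limit = 5.

Final answer: 5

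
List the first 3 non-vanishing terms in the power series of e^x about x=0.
x^2/2 + x + 1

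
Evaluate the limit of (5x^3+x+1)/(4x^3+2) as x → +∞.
This is an ∞/∞ indeterminate form as x → +∞.
Divide numerator and denominator by x^3 and let the lower-order terms vanish; the leading terms give 5/4.
Limit = 5/4.

Final answer: 5/4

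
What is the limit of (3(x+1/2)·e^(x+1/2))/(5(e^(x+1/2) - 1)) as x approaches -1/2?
Both numerator and denominator → 0 as x → -1/2; this is a 0/0 indeterminate form.
Expand each to leading order near x = -1/2: numerator ~ 3·(x + 1/2), denominator ~ 5·(x + 1/2).
The limit of the ratio is 3/5.

Final answer: 3/5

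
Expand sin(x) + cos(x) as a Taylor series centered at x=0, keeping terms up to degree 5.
x^5/120 + x^4/24 - x^3/6 - x^2/2 + x + 1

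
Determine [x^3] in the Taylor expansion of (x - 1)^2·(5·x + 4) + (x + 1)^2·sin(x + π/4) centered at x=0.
Expand to order 3: (x - 1)^2·(5·x + 4) + (x + 1)^2·sin(x + π/4) = x^3·(5 - √(2)/12) + x^2·(-6 + 5·√(2)/4) + x·(-3 + 3·√(2)/2) + √(2)/2 + 4 + O(x^4).
The coefficient of x^3 is 5 - √(2)/12.

Final answer: 5 - √(2)/12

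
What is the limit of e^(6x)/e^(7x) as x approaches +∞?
This is an ∞/∞ indeterminate form as x → +∞.
Rewrite e^(6x)/e^(7x) = e^((6−7)x) = e^(-x); the exponent coefficient is -1 < 0 so e^(-x) → 0.
Limit = 0.

Final answer: 0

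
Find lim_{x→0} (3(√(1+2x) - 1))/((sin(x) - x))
Both numerator and denominator → 0 as x → 0; this is a 0/0 indeterminate form.
Expand each to leading order near x = 0: numerator ~ 3·x, denominator ~ -x^3/6.
The limit of the ratio is -∞.

Final answer: -∞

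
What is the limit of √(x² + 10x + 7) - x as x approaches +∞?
This is an ∞ − ∞ indeterminate form.
Multiply and divide by the conjugate √(x²+10x + 7) + x; the x² terms cancel, leaving (10x + 7)/(√(x²+10x + 7)+x) → 10/2 = 5.
Limit = 5.

Final answer: 5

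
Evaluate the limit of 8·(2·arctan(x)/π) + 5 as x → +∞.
Evaluate the dominant behaviour as x → +∞; each term tends to a finite value or vanishes.
Limit = 13.

Final answer: 13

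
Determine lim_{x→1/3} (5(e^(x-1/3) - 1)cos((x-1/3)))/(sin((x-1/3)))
Both numerator and denominator → 0 as x → 1/3; this is a 0/0 indeterminate form.
Expand each to leading order near x = 1/3: numerator ~ 5·(x - 1/3), denominator ~ (x - 1/3).
The limit of the ratio is 5.

Final answer: 5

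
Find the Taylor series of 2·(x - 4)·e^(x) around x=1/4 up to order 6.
-15·e^(1/4)/2 - 11·e^(1/4)·(x - 1/4)/2 - 7·e^(1/4)·(x - 1/4)^2/4 - e^(1/4)·(x - 1/4)^3/4 + e^(1/4)·(x - 1/4)^4/48 + e^(1/4)·(x - 1/4)^5/48 + e^(1/4)·(x - 1/4)^6/160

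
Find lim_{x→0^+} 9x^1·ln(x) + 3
The product is a 0·∞ indeterminate form at x → 0⁺.
Rewrite the product as 9·ln(x) / x^(-1) and apply L'Hôpital, or use the standard hierarchy x^(-1) ≫ |ln x| as x → 0⁺.
The indeterminate product → 0, so the limit = 3.

Final answer: 3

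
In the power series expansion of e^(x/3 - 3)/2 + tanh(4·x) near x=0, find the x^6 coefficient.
Expand to order 6: e^(x/3 - 3)/2 + tanh(4·x) = x^6·e^(-3)/1049760 + x^5·(e^(-3)/58320 + 2048/15) + x^4·e^(-3)/3888 + x^3·(-64/3 + e^(-3)/324) + x^2·e^(-3)/36 + x·(e^(-3)/6 + 4) + e^(-3)/2 + O(x^7).
The coefficient of x^6 is e^(-3)/1049760.

Final answer: e^(-3)/1049760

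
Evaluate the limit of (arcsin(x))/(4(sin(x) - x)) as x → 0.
Both numerator and denominator → 0 as x → 0; this is a 0/0 indeterminate form.
Expand each to leading order near x = 0: numerator ~ x, denominator ~ -2·x^3/3.
The limit of the ratio is -∞.

Final answer: -∞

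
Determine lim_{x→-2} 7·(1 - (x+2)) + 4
Direct substitution at x = -2 gives 11.

Final answer: 11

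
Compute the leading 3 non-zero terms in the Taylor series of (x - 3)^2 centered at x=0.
x^2 - 6·x + 9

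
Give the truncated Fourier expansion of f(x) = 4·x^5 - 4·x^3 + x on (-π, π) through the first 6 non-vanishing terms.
(-168·π^2 + 8·π^4 + 1010)·sin(x) + (-4·π^4 - 37 + 24·π^2)·sin(2·x) + (-232·π^2/27 + 518/81 + 8·π^4/3)·sin(3·x) + (-2·π^4 - 35/16 + 9·π^2/2)·sin(4·x) + (-72·π^2/25 + 682/625 + 8·π^4/5)·sin(5·x) + (-4·π^4/3 - 55/81 + 56·π^2/27)·sin(6·x)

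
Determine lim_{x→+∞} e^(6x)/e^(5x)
This is an ∞/∞ indeterminate form as x → +∞.
Rewrite e^(6x)/e^(5x) = e^((6−5)x) = e^(x); the exponent coefficient is 1 > 0 so e^(x) → ∞.
Limit = ∞.

Final answer: ∞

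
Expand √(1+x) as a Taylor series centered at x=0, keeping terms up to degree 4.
-5·x^4/128 + x^3/16 - x^2/8 + x/2 + 1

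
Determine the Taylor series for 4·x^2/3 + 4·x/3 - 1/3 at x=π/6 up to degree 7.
-1/3 + π^2/27 + 2·π/9 + (4/3 + 4·π/9)·(x - π/6) + 4·(x - π/6)^2/3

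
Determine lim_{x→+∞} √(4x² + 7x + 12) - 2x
As x → +∞: multiply by the conjugate to get (7x+12)/(√(4x²+7x+12)+2x); the denominator ~ 4x, so the limit is 7/4.
Limit = 7/4.

Final answer: 7/4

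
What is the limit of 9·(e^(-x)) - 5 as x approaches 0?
Direct substitution at x = 0 gives 4.

Final answer: 4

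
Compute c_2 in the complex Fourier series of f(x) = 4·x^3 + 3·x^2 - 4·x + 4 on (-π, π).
Compute the real Fourier coefficients first: a_2 = 3, b_2 = 10 - 4·π^2.
Then c_2 = (a_2 − i·b_2)/2 = 3/2 - 5·i + 2·i·π^2.

Final answer: 3/2 - 5·i + 2·i·π^2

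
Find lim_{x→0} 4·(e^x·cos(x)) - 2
Direct substitution at x = 0 gives 2.

Final answer: 2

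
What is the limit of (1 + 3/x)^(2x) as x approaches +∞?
As x → +∞: write (1 + 3/x)^(2x) = ((1 + 3/x)^x)^2 → (e^3)^2 = e^6.
Limit = e^(6).

Final answer: e^(6)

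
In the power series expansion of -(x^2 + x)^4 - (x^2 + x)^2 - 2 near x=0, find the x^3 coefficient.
Expand to order 3: -(x^2 + x)^4 - (x^2 + x)^2 - 2 = -2·x^3 - x^2 - 2 + O(x^4).
The coefficient of x^3 is -2.

Final answer: -2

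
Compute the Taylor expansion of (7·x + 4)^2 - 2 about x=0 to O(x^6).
49·x^2 + 56·x + 14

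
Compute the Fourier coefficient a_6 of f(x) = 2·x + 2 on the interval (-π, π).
a_6 = (1/π) ∫_{-π}^{π} f(x)·cos(6x) dx.
Evaluate the integral (use parity and integration by parts as needed): a_6 = 0.

Final answer: 0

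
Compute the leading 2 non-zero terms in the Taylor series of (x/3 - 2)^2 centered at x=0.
4 - 4·x/3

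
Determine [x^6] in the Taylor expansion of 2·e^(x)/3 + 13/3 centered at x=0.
Expand to order 6: 2·e^(x)/3 + 13/3 = x^6/1080 + x^5/180 + x^4/36 + x^3/9 + x^2/3 + 2·x/3 + 5 + O(x^7).
The coefficient of x^6 is 1/1080.

Final answer: 1/1080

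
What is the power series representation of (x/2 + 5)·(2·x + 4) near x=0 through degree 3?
x^2 + 12·x + 20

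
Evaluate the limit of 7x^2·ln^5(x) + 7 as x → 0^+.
The product is a 0·∞ indeterminate form at x → 0⁺.
Rewrite the product as 7·ln^5(x) / x^(-2) and apply L'Hôpital, or use the standard hierarchy x^(-2) ≫ |ln x|^5 as x → 0⁺.
The indeterminate product → 0, so the limit = 7.

Final answer: 7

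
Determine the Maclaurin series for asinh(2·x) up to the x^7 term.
-40·x^7/7 + 12·x^5/5 - 4·x^3/3 + 2·x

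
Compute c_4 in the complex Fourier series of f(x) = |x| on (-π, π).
Compute the real Fourier coefficients first: a_4 = 0, b_4 = 0.
Then c_4 = (a_4 − i·b_4)/2 = 0.

Final answer: 0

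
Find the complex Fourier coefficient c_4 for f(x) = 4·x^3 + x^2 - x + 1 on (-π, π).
Compute the real Fourier coefficients first: a_4 = 1/4, b_4 = 5/4 - 2·π^2.
Then c_4 = (a_4 − i·b_4)/2 = 1/8 - 5·i/8 + i·π^2.

Final answer: 1/8 - 5·i/8 + i·π^2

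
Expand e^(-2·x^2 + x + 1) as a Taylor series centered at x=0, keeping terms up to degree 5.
67·e·x^5/40 + 25·e·x^4/24 - 11·e·x^3/6 - 3·e·x^2/2 + e·x + e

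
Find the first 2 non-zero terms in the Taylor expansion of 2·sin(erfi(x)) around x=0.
x^3·(-8/(3·π^(3/2)) + 4/(3·√(π))) + 4·x/√(π)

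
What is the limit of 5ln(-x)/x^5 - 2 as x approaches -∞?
The quotient is an ∞/∞ indeterminate form as x → -∞.
Compare growth rates of the dominant terms (exponentials ≫ polynomials ≫ logarithms), or apply L'Hôpital's rule; the quotient → 0.
Adding the constant: 0 - 2 = -2. Limit = -2.

Final answer: -2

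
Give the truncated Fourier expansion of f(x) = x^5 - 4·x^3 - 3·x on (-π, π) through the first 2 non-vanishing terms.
(-48·π^2 + 2·π^4 + 282)·sin(x) + (-π^4 - 21/2 + 9·π^2)·sin(2·x)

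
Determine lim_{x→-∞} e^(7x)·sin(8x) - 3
Evaluate the dominant behaviour as x → -∞; each term tends to a finite value or vanishes.
Limit = -3.

Final answer: -3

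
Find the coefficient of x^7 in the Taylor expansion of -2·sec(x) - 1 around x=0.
Expand to order 7: -2·sec(x) - 1 = -61·x^6/360 - 5·x^4/12 - x^2 - 3 + O(x^8).
The coefficient of x^7 is 0.

Final answer: 0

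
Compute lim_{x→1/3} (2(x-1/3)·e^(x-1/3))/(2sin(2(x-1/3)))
Both numerator and denominator → 0 as x → 1/3; this is a 0/0 indeterminate form.
Expand each to leading order near x = 1/3: numerator ~ 2·(x - 1/3), denominator ~ 4·(x - 1/3).
The limit of the ratio is 1/2.

Final answer: 1/2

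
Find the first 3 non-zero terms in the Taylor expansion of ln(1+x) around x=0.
x^3/3 - x^2/2 + x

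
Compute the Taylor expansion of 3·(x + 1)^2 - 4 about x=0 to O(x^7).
3·x^2 + 6·x - 1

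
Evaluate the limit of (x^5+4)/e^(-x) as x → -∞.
This is an ∞/∞ indeterminate form as x → -∞.
Compare growth rates of the dominant terms (exponentials ≫ polynomials ≫ logarithms), or apply L'Hôpital's rule; the quotient → 0.
Limit = 0.

Final answer: 0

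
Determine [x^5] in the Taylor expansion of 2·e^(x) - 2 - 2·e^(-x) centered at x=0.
Expand to order 5: 2·e^(x) - 2 - 2·e^(-x) = x^5/30 + 2·x^3/3 + 4·x - 2 + O(x^6).
The coefficient of x^5 is 1/30.

Final answer: 1/30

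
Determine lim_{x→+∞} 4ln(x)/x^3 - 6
The quotient is an ∞/∞ indeterminate form as x → +∞.
The polynomial denominator x^3 dominates the logarithmic numerator (any positive power of x ≫ ln(x) as x → ∞), so the quotient → 0.
Adding the constant: 0 - 6 = -6. Limit = -6.

Final answer: -6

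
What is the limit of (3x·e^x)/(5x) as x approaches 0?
Both numerator and denominator → 0 as x → 0; this is a 0/0 indeterminate form.
Expand each to leading order near x = 0: numerator ~ 3·x, denominator ~ 5·x.
The limit of the ratio is 3/5.

Final answer: 3/5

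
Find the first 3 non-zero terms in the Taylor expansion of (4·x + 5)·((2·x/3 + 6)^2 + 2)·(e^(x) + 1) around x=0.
3199·x^2/9 + 574·x + 380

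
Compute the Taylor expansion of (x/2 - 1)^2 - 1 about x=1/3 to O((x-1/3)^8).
-11/36 - 5·(x - 1/3)/6 + (x - 1/3)^2/4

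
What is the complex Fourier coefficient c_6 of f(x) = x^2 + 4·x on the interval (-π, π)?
Compute the real Fourier coefficients first: a_6 = 1/9, b_6 = -4/3.
Then c_6 = (a_6 − i·b_6)/2 = 1/18 + 2·i/3.

Final answer: 1/18 + 2·i/3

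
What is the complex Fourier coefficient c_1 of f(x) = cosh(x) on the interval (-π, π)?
Compute the real Fourier coefficients first: a_1 = -sinh(π)/π, b_1 = 0.
Then c_1 = (a_1 − i·b_1)/2 = -sinh(π)/(2·π).

Final answer: -sinh(π)/(2·π)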